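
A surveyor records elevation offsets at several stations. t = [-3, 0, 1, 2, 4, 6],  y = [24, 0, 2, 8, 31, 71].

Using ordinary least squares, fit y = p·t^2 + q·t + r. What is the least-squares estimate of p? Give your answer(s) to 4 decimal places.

Sums needed: Σt^2·t^2 = 1650, Σt^2·t = 262, Σt^2 = 66, Σt·t = 66, Σt = 10, Σ1 = 6.
Right-hand side: Σt^2·y = 3302, Σt·y = 496, Σy = 136.
Normal equations: [[1650, 262, 66]; [262, 66, 10]; [66, 10, 6]]·[p, q, r]ᵀ = [3302, 496, 136]ᵀ.
Inverting the 3×3 Gram matrix, [p, q, r]ᵀ = [18059/8430, -1603/1405, 8461/8430]ᵀ.

p = 2.1422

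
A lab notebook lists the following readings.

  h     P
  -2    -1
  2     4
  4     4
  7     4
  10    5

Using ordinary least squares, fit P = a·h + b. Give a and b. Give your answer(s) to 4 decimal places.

a = 0.4340, b = 1.3774

AᵀA·[a, b]ᵀ = AᵀP reads: 173·a + 21·b = 104;  21·a + 5·b = 16.
(Σh·h = 173, Σh = 21, Σ1 = 5, Σh·P = 104, ΣP = 16.)
det = 173·5 − 21² = 424.
a = (104·5 − 21·16)/424 = 23/53; b = (173·16 − 21·104)/424 = 73/53.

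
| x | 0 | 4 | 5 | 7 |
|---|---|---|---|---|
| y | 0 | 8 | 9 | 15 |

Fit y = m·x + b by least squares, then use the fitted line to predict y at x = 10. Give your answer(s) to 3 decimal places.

ŷ = 20.462

Normal-equation sums: Σx·x = 90, Σx = 16, Σ1 = 4.
Right-hand side: Σx·y = 182, Σy = 32.
Normal equations: [[90, 16]; [16, 4]]·[m, b]ᵀ = [182, 32]ᵀ.
Determinant 90·4 − 16² = 104.
m = (182·4 − 16·32)/104 = 27/13; b = (90·32 − 16·182)/104 = -4/13.
At x = 10: ŷ = (27/13)·(10) + (-4/13)·(1) = 266/13.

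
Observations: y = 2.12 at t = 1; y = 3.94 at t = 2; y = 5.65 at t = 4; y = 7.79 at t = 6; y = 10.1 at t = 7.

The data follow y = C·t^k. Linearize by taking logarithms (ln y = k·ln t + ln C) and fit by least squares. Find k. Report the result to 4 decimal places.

Linearized form: ln y = k·ln t + ln C. From the 5 transformed points,
Σln t = 5.8171, Σ(ln t)² = 9.3992, Σln y = 8.2196, Σln t·ln y = 11.5292.
Equations: 9.3992·k + 5.8171·ln C = 11.5292;  5.8171·k + 5·ln C = 8.2196.
Δ = 9.3992·5 − (5.8171)² = 13.1574; k = (11.5292·5 − 5.8171·8.2196)/13.1574 = 0.74722, ln C = (9.3992·8.2196 − 5.8171·11.5292)/13.1574 = 0.77459.

k = 0.7472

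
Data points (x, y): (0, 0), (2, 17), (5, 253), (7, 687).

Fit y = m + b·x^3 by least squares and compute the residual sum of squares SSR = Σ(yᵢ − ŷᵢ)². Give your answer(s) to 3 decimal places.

The normal system AᵀA·[m, b]ᵀ = Aᵀy is [[4, 476]; [476, 133338]]·[m, b]ᵀ = [957, 267402]ᵀ.
Δ = 4·133338 − 476² = 306776.
m = (957·133338 − 476·267402)/306776 = 160557/153388; b = (4·267402 − 476·957)/306776 = 153519/76694.
Residuals: -160557/153388, -9265/153388, 266857/153388, -97035/153388; SSR = 694271/153388.

SSR = 4.526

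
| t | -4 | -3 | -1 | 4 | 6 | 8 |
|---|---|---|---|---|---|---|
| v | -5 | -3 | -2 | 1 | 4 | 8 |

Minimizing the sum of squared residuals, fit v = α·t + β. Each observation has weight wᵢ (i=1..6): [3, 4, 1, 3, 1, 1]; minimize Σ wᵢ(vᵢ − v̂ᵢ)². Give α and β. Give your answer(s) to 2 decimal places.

α = 0.85, β = -1.14

The normal system AᵀWA·[α, β]ᵀ = AᵀWv is [[233, 1]; [1, 13]]·[α, β]ᵀ = [198, -14]ᵀ.
Determinant 233·13 − 1² = 3028.
α = (198·13 − 1·(-14))/3028 = 647/757; β = (233·(-14) − 1·198)/3028 = -865/757.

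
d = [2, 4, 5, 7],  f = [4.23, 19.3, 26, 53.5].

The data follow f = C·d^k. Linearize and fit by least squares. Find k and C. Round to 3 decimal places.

Let Y = ln f. Fitting Y = k·ln d + ln C by least squares:
Σln d = 5.6348, Σ(ln d)² = 8.7791, Σln f = 11.6401, Σln d·ln f = 18.0910.
Equations: 8.7791·k + 5.6348·ln C = 18.0910;  5.6348·k + 4·ln C = 11.6401.
Slope k = (n·Σln d·ln f − Σln d·Σln f)/(n·Σ(ln d)² − (Σln d)²) = (4·18.0910 − 5.6348·11.6401)/3.3656 = 2.01292; ln C = (Σln f − k·Σln d)/n = 0.07443, so C = exp(0.07443) = 1.07727.

k = 2.013, C = 1.077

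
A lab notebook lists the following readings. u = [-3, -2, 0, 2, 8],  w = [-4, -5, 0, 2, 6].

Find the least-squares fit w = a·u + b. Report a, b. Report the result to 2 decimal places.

a = 0.99, b = -1.19

From the data, Σu·u = 81, Σu = 5, Σ1 = 5.
And Σu·w = 74, Σw = -1.
AᵀA·[a, b]ᵀ = Aᵀw becomes [[81, 5]; [5, 5]]·[a, b]ᵀ = [74, -1]ᵀ.
Determinant 81·5 − 5² = 380.
a = (74·5 − 5·(-1))/380 = 75/76; b = (81·(-1) − 5·74)/380 = -451/380.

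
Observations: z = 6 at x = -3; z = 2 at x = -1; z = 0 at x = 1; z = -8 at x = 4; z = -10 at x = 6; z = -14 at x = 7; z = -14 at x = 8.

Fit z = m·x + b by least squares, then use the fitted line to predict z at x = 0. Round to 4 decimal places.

Entries of AᵀA: Σx·x = 176, Σx = 22, Σ1 = 7.
Moment sums: Σx·z = -322, Σz = -38.
So AᵀA·[m, b]ᵀ = Aᵀz: [[176, 22]; [22, 7]]·[m, b]ᵀ = [-322, -38]ᵀ.
Eliminating b: 7·(row 1) − 22·(row 2) gives 748·m = 7·(-322) − 22·(-38) = -1418, so m = -709/374.
Then b = ((-38) − 22·(-709/374))/7 = 9/17.
At x = 0: ẑ = (-709/374)·(0) + (9/17)·(1) = 9/17.

ẑ = 0.5294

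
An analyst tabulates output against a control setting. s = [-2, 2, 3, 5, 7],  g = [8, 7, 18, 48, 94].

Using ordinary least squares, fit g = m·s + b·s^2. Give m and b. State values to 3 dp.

The normal system XᵀX·[m, b]ᵀ = Xᵀg is [[91, 495]; [495, 3139]]·[m, b]ᵀ = [950, 6028]ᵀ.
Eliminating b: 3139·(row 1) − 495·(row 2) gives 40624·m = 3139·950 − 495·6028 = -1810, so m = -905/20312.
Then b = (6028 − 495·(-905/20312))/3139 = 39149/20312.

m = -0.045, b = 1.927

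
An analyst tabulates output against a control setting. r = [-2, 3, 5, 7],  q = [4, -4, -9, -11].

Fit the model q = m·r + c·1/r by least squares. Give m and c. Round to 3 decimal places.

Normal-equation sums: Σr·r = 87, Σr·1/r = 4, Σ1/r·1/r = 18589/44100.
And Σr·q = -142, Σ1/r·q = -704/105.
Normal equations: [[87, 4]; [4, 18589/44100]]·[m, c]ᵀ = [-142, -704/105]ᵀ.
Δ = 87·(18589/44100) − 4² = 303881/14700.
m = ((-142)·(18589/44100) − 4·(-704/105))/(303881/14700) = -1456918/911643; c = (87·(-704/105) − 4·(-142))/(303881/14700) = -225120/303881.

m = -1.598, c = -0.741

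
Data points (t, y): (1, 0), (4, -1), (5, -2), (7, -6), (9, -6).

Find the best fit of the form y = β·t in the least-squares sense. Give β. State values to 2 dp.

Forming XᵀX = [[172]] and Xᵀy = [-110]ᵀ gives XᵀX·[β]ᵀ = Xᵀy.
Hence β = -110 / 172 ≈ -0.639535.

β = -0.64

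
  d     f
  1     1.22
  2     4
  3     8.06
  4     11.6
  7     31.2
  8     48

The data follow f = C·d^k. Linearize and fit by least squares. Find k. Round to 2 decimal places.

Let Y = ln f. Fitting Y = k·ln d + ln C by least squares:
Over the data: Σln d = 7.2034, Σ(ln d)² = 11.7199, Σln f = 13.4347, Σln d·ln f = 21.3961.
Normal system: [[11.7199, 7.2034]; [7.2034, 6]]·[k, ln C]ᵀ = [21.3961, 13.4347]ᵀ.
Solving (det = 18.4301): k = 1.71465, ln C = 0.18056.

k = 1.71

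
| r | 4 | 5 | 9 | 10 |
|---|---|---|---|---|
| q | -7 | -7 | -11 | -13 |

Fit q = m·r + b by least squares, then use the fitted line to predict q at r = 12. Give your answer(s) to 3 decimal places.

The normal equations are: 222·m + 28·b = -292;  28·m + 4·b = -38.
Determinant 222·4 − 28² = 104.
m = ((-292)·4 − 28·(-38))/104 = -1; b = (222·(-38) − 28·(-292))/104 = -5/2.
At r = 12: q̂ = (-1)·(12) + (-5/2)·(1) = -29/2.

q̂ = -14.500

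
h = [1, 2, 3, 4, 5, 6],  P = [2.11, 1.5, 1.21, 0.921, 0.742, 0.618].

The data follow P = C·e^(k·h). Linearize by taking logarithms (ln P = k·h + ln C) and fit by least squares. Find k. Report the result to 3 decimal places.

Linearized form: ln P = k·h + ln C. From the 6 transformed points,
Over the data: Σh = 21.0000, Σ(h)² = 91.0000, Σln P = 0.4808, Σh·ln P = -2.5793.
Normal system: [[91.0000, 21.0000]; [21.0000, 6]]·[k, ln C]ᵀ = [-2.5793, 0.4808]ᵀ.
Solving (det = 105.0000): k = -0.24355, ln C = 0.93256.

k = -0.244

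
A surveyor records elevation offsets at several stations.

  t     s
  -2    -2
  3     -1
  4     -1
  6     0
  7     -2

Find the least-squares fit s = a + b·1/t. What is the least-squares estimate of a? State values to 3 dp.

a = -1.307

The normal system AᵀA·[a, b]ᵀ = Aᵀs is [[5, 11/28]; [11/28, 3329/7056]]·[a, b]ᵀ = [-6, 11/84]ᵀ.
det = 5·(3329/7056) − (11/28)² = 3889/1764.
a = ((-6)·(3329/7056) − (11/28)·(11/84))/(3889/1764) = -20337/15556; b = (5·(11/84) − (11/28)·(-6))/(3889/1764) = 5313/3889.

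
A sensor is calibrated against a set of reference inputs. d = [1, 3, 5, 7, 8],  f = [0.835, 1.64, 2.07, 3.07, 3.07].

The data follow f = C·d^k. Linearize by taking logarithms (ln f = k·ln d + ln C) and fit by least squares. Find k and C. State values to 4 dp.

Linearized form: ln f = k·ln d + ln C. From the 5 transformed points,
Σln d = 6.7334, Σ(ln d)² = 11.9079, Σln f = 3.2853, Σln d·ln f = 6.2296.
Equations: 11.9079·k + 6.7334·ln C = 6.2296;  6.7334·k + 5·ln C = 3.2853.
Slope k = (n·Σln d·ln f − Σln d·Σln f)/(n·Σ(ln d)² − (Σln d)²) = (5·6.2296 − 6.7334·3.2853)/14.2007 = 0.63566; ln C = (Σln f − k·Σln d)/n = -0.19897, so C = exp(-0.19897) = 0.81957.

k = 0.6357, C = 0.8196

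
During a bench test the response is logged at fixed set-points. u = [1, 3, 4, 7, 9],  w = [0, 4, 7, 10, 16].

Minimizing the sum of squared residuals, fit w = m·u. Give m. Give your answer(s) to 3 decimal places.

m = 1.628

Normal-equation sums: Σu·u = 156.
Moment sums: Σu·w = 254.
Hence m = 254 / 156 ≈ 1.62821.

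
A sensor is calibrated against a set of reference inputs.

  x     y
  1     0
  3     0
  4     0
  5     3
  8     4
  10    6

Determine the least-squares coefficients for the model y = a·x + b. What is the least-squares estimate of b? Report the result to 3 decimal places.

Setting ∂/∂a … = 0 gives: 215·a + 31·b = 107;  31·a + 6·b = 13.
(Σx·x = 215, Σx = 31, Σ1 = 6, Σx·y = 107, Σy = 13.)
Eliminating b: 6·(row 1) − 31·(row 2) gives 329·a = 6·107 − 31·13 = 239, so a = 239/329.
Then b = (13 − 31·(239/329))/6 = -522/329.

b = -1.587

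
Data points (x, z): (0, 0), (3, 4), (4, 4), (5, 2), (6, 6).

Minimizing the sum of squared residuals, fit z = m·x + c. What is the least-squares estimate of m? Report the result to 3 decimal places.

m = 0.774

MᵀM·[m, c]ᵀ = Mᵀz reads: 86·m + 18·c = 74;  18·m + 5·c = 16.
(Σx·x = 86, Σx = 18, Σ1 = 5, Σx·z = 74, Σz = 16.)
det = 86·5 − 18² = 106.
m = (74·5 − 18·16)/106 = 41/53; c = (86·16 − 18·74)/106 = 22/53.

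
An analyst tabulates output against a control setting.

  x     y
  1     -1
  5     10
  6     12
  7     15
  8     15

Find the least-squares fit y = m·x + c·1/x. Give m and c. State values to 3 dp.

m = 2.062, c = -2.984

From the data, Σx·x = 175, Σx·1/x = 5, Σ1/x·1/x = 778849/705600.
For Aᵀy: Σx·y = 346, Σ1/x·y = 393/56.
AᵀA·[m, c]ᵀ = Aᵀy becomes [[175, 5]; [5, 778849/705600]]·[m, c]ᵀ = [346, 393/56]ᵀ.
det = 175·(778849/705600) − 5² = 678049/4032.
m = (346·(778849/705600) − 5·(393/56))/(678049/4032) = 244722754/118658575; c = (175·(393/56) − 5·346)/(678049/4032) = -2023560/678049.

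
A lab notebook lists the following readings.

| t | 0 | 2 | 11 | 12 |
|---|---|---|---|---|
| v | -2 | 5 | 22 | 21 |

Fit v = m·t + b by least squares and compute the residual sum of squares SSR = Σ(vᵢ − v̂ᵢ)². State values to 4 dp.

Sums needed: Σt·t = 269, Σt = 25, Σ1 = 4.
Moment sums: Σt·v = 504, Σv = 46.
Normal equations: [[269, 25]; [25, 4]]·[m, b]ᵀ = [504, 46]ᵀ.
Eliminating b: 4·(row 1) − 25·(row 2) gives 451·m = 4·504 − 25·46 = 866, so m = 866/451.
Then b = (46 − 25·(866/451))/4 = -226/451.
Residuals: -676/451, 749/451, 622/451, -695/451; SSR = 4186/451.

SSR = 9.2816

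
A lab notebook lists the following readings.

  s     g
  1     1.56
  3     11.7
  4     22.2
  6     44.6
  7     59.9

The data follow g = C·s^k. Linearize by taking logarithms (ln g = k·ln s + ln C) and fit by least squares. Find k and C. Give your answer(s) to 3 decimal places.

k = 1.879, C = 1.553

Let Y = ln g. Fitting Y = k·ln s + ln C by least squares:
AᵀA = [[10.1257, 6.2226]; [6.2226, 5]], rhs = [21.7684, 13.8948]ᵀ  (here Σln s = 6.2226, Σ(ln s)² = 10.1257, Σln g = 13.8948, Σln s·ln g = 21.7684).
Δ = 10.1257·5 − (6.2226)² = 11.9082; k = (21.7684·5 − 6.2226·13.8948)/11.9082 = 1.87943, ln C = (10.1257·13.8948 − 6.2226·21.7684)/11.9082 = 0.43998, so C = exp(0.43998) = 1.55267.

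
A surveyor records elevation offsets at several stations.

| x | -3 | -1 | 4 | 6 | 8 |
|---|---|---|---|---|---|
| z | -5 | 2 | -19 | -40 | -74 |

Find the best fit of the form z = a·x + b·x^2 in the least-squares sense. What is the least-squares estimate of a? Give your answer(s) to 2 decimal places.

Forming MᵀM = [[126, 764]; [764, 5730]] and Mᵀz = [-895, -6523]ᵀ gives MᵀM·[a, b]ᵀ = Mᵀz.
det = 126·5730 − 764² = 138284.
a = ((-895)·5730 − 764·(-6523))/138284 = -379/362; b = (126·(-6523) − 764·(-895))/138284 = -69059/69142.

a = -1.05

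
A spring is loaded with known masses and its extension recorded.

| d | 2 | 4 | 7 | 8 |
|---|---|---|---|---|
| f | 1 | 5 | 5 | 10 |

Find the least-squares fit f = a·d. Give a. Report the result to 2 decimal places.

a = 1.03

Compute the Gram sums: Σd·d = 133.
For Aᵀf: Σd·f = 137.
So AᵀA·[a]ᵀ = Aᵀf: [[133]]·[a]ᵀ = [137]ᵀ.
Hence a = 137 / 133 ≈ 1.03008.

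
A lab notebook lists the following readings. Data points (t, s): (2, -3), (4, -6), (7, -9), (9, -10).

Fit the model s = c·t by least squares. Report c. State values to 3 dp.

Entries of XᵀX: Σt·t = 150.
Moment sums: Σt·s = -183.
Hence c = -183 / 150 ≈ -1.22.

c = -1.220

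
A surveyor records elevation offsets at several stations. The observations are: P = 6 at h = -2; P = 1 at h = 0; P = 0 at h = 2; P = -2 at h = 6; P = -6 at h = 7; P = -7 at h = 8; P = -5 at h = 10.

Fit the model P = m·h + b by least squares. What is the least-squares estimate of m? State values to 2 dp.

m = -0.96

The normal equations are: 257·m + 31·b = -172;  31·m + 7·b = -13.
(Σh·h = 257, Σh = 31, Σ1 = 7, Σh·P = -172, ΣP = -13.)
Δ = 257·7 − 31² = 838.
m = ((-172)·7 − 31·(-13))/838 = -801/838; b = (257·(-13) − 31·(-172))/838 = 1991/838.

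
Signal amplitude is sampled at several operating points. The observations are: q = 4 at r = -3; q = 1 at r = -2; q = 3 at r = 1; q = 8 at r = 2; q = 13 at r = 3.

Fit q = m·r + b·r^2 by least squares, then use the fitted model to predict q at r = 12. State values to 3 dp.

Setting ∂/∂m … = 0 gives: 27·m + 1·b = 44;  1·m + 195·b = 192.
Determinant 27·195 − 1² = 5264.
m = (44·195 − 1·192)/5264 = 2097/1316; b = (27·192 − 1·44)/5264 = 1285/1316.
At r = 12: q̂ = (2097/1316)·(12) + (1285/1316)·(144) = 52551/329.

q̂ = 159.729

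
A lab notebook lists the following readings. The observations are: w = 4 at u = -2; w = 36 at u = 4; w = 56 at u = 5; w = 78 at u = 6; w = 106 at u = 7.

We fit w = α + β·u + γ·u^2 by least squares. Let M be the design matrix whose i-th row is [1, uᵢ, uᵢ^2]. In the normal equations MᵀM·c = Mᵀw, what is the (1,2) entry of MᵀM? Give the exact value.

Row 1 ↔ basis 1, column 2 ↔ basis u, so (MᵀM)_{1,2} = Σᵢ u = (1)·(-2) + (1)·(4) + (1)·(5) + (1)·(6) + (1)·(7) = 20.

20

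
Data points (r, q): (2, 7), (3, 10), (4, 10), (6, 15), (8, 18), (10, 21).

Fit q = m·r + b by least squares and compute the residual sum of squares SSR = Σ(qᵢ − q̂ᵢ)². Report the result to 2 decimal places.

The normal system MᵀM·[m, b]ᵀ = Mᵀq is [[229, 33]; [33, 6]]·[m, b]ᵀ = [528, 81]ᵀ.
Determinant 229·6 − 33² = 285.
m = (528·6 − 33·81)/285 = 33/19; b = (229·81 − 33·528)/285 = 75/19.
Residuals: -8/19, 16/19, -17/19, 12/19, 3/19, -6/19; SSR = 42/19.

SSR = 2.21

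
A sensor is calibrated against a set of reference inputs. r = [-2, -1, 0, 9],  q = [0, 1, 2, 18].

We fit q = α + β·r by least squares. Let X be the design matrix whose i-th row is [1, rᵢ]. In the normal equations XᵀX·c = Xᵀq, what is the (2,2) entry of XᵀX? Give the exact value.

86

Row 2 ↔ basis r, column 2 ↔ basis r, so (XᵀX)_{2,2} = Σᵢ (r)·(r) = (-2)·(-2) + (-1)·(-1) + (0)·(0) + (9)·(9) = 86.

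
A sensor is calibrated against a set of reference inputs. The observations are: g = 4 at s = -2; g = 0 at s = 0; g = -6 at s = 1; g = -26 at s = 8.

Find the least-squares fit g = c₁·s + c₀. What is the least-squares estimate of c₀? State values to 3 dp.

c₀ = -1.665

Normal-equation sums: Σs·s = 69, Σs = 7, Σ1 = 4.
Right-hand side: Σs·g = -222, Σg = -28.
AᵀA·[c₁, c₀]ᵀ = Aᵀg becomes [[69, 7]; [7, 4]]·[c₁, c₀]ᵀ = [-222, -28]ᵀ.
Eliminating c₀: 4·(row 1) − 7·(row 2) gives 227·c₁ = 4·(-222) − 7·(-28) = -692, so c₁ = -692/227.
Then c₀ = ((-28) − 7·(-692/227))/4 = -378/227.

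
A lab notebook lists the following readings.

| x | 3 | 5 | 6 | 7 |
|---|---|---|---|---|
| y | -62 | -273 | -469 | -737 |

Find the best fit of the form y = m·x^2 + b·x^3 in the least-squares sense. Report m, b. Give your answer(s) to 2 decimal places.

m = -0.72, b = -2.05

Forming MᵀM = [[4403, 27951]; [27951, 180659]] and Mᵀy = [-60380, -389894]ᵀ gives MᵀM·[m, b]ᵀ = Mᵀy.
det = 4403·180659 − 27951² = 14183176.
m = ((-60380)·180659 − 27951·(-389894))/14183176 = -5131613/7091588; b = (4403·(-389894) − 27951·(-60380))/14183176 = -2072993/1013084.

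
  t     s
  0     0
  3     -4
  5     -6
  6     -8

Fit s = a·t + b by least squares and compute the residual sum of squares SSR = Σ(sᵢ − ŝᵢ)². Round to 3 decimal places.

Entries of AᵀA: Σt·t = 70, Σt = 14, Σ1 = 4.
Right-hand side: Σt·s = -90, Σs = -18.
Normal equations: [[70, 14]; [14, 4]]·[a, b]ᵀ = [-90, -18]ᵀ.
Eliminating b: 4·(row 1) − 14·(row 2) gives 84·a = 4·(-90) − 14·(-18) = -108, so a = -9/7.
Then b = ((-18) − 14·(-9/7))/4 = 0.
Residuals: 0, -1/7, 3/7, -2/7; SSR = 2/7.

SSR = 0.286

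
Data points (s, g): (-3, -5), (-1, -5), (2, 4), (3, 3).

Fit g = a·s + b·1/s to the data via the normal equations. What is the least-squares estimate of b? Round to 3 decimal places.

With design matrix M, MᵀM = [[23, 4]; [4, 53/36]] and Mᵀg = [37, 29/3]ᵀ.
det = 23·(53/36) − 4² = 643/36.
a = (37·(53/36) − 4·(29/3))/(643/36) = 569/643; b = (23·(29/3) − 4·37)/(643/36) = 2676/643.

b = 4.162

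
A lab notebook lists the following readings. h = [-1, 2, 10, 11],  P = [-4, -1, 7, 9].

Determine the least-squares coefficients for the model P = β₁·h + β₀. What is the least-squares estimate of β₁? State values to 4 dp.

β₁ = 1.0524

Compute the Gram sums: Σh·h = 226, Σh = 22, Σ1 = 4.
For XᵀP: Σh·P = 171, ΣP = 11.
XᵀX·[β₁, β₀]ᵀ = XᵀP becomes [[226, 22]; [22, 4]]·[β₁, β₀]ᵀ = [171, 11]ᵀ.
det = 226·4 − 22² = 420.
β₁ = (171·4 − 22·11)/420 = 221/210; β₀ = (226·11 − 22·171)/420 = -319/105.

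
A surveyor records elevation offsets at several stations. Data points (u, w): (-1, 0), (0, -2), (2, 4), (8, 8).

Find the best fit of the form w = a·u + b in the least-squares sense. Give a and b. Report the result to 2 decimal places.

a = 1.02, b = 0.22

With design matrix M, MᵀM = [[69, 9]; [9, 4]] and Mᵀw = [72, 10]ᵀ.
Determinant 69·4 − 9² = 195.
a = (72·4 − 9·10)/195 = 66/65; b = (69·10 − 9·72)/195 = 14/65.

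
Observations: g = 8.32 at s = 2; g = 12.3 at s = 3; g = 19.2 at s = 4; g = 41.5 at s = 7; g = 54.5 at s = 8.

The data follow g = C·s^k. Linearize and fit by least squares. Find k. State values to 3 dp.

Linearized form: ln g = k·ln s + ln C. From the 5 transformed points,
Sums: Σln s = 7.2034, Σ(ln s)² = 11.7199, Σln g = 15.3071, Σln s·ln g = 23.8859.
Normal system: [[11.7199, 7.2034]; [7.2034, 5]]·[k, ln C]ᵀ = [23.8859, 15.3071]ᵀ.
Slope k = (n·Σln s·ln g − Σln s·Σln g)/(n·Σ(ln s)² − (Σln s)²) = (5·23.8859 − 7.2034·15.3071)/6.7102 = 1.36604; ln C = (Σln g − k·Σln s)/n = 1.09339.

k = 1.366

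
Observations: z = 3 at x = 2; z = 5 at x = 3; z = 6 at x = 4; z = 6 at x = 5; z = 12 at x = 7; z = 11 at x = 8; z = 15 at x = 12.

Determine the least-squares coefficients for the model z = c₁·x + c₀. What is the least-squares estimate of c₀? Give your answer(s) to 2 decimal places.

Forming MᵀM = [[311, 41]; [41, 7]] and Mᵀz = [427, 58]ᵀ gives MᵀM·[c₁, c₀]ᵀ = Mᵀz.
Δ = 311·7 − 41² = 496.
c₁ = (427·7 − 41·58)/496 = 611/496; c₀ = (311·58 − 41·427)/496 = 531/496.

c₀ = 1.07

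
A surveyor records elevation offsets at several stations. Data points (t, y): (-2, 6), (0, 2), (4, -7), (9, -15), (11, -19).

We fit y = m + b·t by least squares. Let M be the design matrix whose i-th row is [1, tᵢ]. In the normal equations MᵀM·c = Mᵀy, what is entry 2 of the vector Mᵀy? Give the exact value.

-384

Entry 2 ↔ basis t, so (Mᵀy)_{2} = Σᵢ (t)·yᵢ = (-2)·(6) + (0)·(2) + (4)·(-7) + (9)·(-15) + (11)·(-19) = -384.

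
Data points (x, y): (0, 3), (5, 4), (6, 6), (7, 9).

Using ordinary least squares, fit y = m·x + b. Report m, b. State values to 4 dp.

m = 0.6897, b = 2.3966

Entries of AᵀA: Σx·x = 110, Σx = 18, Σ1 = 4.
Right-hand side: Σx·y = 119, Σy = 22.
Eliminating b: 4·(row 1) − 18·(row 2) gives 116·m = 4·119 − 18·22 = 80, so m = 20/29.
Then b = (22 − 18·(20/29))/4 = 139/58.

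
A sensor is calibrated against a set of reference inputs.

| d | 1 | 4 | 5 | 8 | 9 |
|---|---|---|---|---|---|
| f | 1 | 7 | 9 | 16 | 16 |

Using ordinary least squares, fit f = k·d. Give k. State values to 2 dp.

The normal system AᵀA·[k]ᵀ = Aᵀf is [[187]]·[k]ᵀ = [346]ᵀ.
Hence k = 346 / 187 ≈ 1.85027.

k = 1.85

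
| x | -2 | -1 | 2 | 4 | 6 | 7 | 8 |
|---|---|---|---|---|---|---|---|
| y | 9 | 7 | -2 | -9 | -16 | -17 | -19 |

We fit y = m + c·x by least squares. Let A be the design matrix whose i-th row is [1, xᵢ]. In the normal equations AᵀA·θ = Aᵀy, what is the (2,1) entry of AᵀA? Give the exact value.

24

Row 2 ↔ basis x, column 1 ↔ basis 1, so (AᵀA)_{2,1} = Σᵢ x = (-2)·(1) + (-1)·(1) + (2)·(1) + (4)·(1) + (6)·(1) + (7)·(1) + (8)·(1) = 24.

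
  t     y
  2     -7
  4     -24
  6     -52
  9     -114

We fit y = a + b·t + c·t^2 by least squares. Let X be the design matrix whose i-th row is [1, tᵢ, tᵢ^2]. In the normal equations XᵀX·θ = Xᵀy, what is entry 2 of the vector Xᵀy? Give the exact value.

-1448

Entry 2 ↔ basis t, so (Xᵀy)_{2} = Σᵢ (t)·yᵢ = (2)·(-7) + (4)·(-24) + (6)·(-52) + (9)·(-114) = -1448.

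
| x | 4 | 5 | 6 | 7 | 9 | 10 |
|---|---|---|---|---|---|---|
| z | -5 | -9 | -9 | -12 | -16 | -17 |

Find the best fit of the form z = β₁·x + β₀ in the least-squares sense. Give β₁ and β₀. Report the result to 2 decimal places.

Forming MᵀM = [[307, 41]; [41, 6]] and Mᵀz = [-517, -68]ᵀ gives MᵀM·[β₁, β₀]ᵀ = Mᵀz.
det = 307·6 − 41² = 161.
β₁ = ((-517)·6 − 41·(-68))/161 = -314/161; β₀ = (307·(-68) − 41·(-517))/161 = 321/161.

β₁ = -1.95, β₀ = 1.99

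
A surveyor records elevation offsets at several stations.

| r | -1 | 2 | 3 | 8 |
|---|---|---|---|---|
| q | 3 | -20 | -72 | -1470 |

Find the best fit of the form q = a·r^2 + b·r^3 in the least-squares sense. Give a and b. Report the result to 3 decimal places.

Sums needed: Σr^2·r^2 = 4194, Σr^2·r^3 = 33042, Σr^3·r^3 = 262938.
Right-hand side: Σr^2·q = -94805, Σr^3·q = -754747.
So MᵀM·[a, b]ᵀ = Mᵀq: [[4194, 33042]; [33042, 262938]]·[a, b]ᵀ = [-94805, -754747]ᵀ.
Determinant 4194·262938 − 33042² = 10988208.
a = ((-94805)·262938 − 33042·(-754747))/10988208 = 876107/915684; b = (4194·(-754747) − 33042·(-94805))/10988208 = -2738509/915684.

a = 0.957, b = -2.991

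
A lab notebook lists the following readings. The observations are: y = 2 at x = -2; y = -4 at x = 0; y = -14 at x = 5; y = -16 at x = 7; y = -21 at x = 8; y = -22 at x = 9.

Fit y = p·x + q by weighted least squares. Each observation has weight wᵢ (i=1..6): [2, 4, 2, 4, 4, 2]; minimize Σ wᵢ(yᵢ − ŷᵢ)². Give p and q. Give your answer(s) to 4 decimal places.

Normal-equation sums: Σwᵢ·x·x = 672, Σwᵢ·x = 84, Σwᵢ·1 = 18.
And Σwᵢ·x·y = -1664, Σwᵢ·y = -232.
So MᵀWM·[p, q]ᵀ = MᵀWy: [[672, 84]; [84, 18]]·[p, q]ᵀ = [-1664, -232]ᵀ.
Eliminating q: 18·(row 1) − 84·(row 2) gives 5040·p = 18·(-1664) − 84·(-232) = -10464, so p = -218/105.
Then q = ((-232) − 84·(-218/105))/18 = -16/5.

p = -2.0762, q = -3.2000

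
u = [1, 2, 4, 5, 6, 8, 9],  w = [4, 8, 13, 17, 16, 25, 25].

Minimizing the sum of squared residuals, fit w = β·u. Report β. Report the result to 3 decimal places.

Forming XᵀX = [[227]] and Xᵀw = [678]ᵀ gives XᵀX·[β]ᵀ = Xᵀw.
Hence β = 678 / 227 ≈ 2.98678.

β = 2.987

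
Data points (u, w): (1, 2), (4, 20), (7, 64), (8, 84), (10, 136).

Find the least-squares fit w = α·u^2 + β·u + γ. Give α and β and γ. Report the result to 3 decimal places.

α = 1.512, β = -1.813, γ = 2.511

Setting ∂/∂α … = 0 gives: 16754·α + 1920·β + 230·γ = 22434;  1920·α + 230·β + 30·γ = 2562;  230·α + 30·β + 5·γ = 306.
(Σu^2·u^2 = 16754, Σu^2·u = 1920, Σu^2 = 230, Σu·u = 230, Σu = 30, Σ1 = 5, Σu^2·w = 22434, Σu·w = 2562, Σw = 306.)
Inverting the 3×3 Gram matrix, [α, β, γ]ᵀ = [431/285, -861/475, 3578/1425]ᵀ.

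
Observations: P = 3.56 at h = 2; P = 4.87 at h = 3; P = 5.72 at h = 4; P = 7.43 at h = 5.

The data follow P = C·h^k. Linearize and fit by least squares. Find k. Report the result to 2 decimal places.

k = 0.77

With ln Pᵢ as the transformed response and ln hᵢ as the regressor:
Σln h = 4.7875, Σ(ln h)² = 6.1995, Σln P = 6.6023, Σln h·ln P = 8.2648.
Equations: 6.1995·k + 4.7875·ln C = 8.2648;  4.7875·k + 4·ln C = 6.6023.
Slope k = (n·Σln h·ln P − Σln h·Σln P)/(n·Σ(ln h)² − (Σln h)²) = (4·8.2648 − 4.7875·6.6023)/1.8779 = 0.77231; ln C = (Σln P − k·Σln h)/n = 0.72623.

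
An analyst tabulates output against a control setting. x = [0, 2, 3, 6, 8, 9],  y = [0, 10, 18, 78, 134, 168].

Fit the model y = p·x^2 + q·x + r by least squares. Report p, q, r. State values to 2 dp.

Setting ∂/∂p … = 0 gives: 12050·p + 1492·q + 194·r = 25194;  1492·p + 194·q + 28·r = 3126;  194·p + 28·q + 6·r = 408.
(Σx^2·x^2 = 12050, Σx^2·x = 1492, Σx^2 = 194, Σx·x = 194, Σx = 28, Σ1 = 6, Σx^2·y = 25194, Σx·y = 3126, Σy = 408.)
Solving the 3×3 system (Gaussian elimination) gives p = 2161/1086, q = 2341/2715, r = -657/1810.

p = 1.99, q = 0.86, r = -0.36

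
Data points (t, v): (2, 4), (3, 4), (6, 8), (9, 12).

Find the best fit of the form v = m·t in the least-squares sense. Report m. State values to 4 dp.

m = 1.3538

Sums needed: Σt·t = 130.
For Xᵀv: Σt·v = 176.
So XᵀX·[m]ᵀ = Xᵀv: [[130]]·[m]ᵀ = [176]ᵀ.
m = 176/130 = 1.35385.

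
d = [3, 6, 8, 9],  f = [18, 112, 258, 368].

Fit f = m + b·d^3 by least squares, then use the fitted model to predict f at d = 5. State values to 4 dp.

The normal system XᵀX·[m, b]ᵀ = Xᵀf is [[4, 1484]; [1484, 840970]]·[m, b]ᵀ = [756, 425046]ᵀ.
Eliminating b: 840970·(row 1) − 1484·(row 2) gives 1161624·m = 840970·756 − 1484·425046 = 5005056, so m = 208544/48401.
Then b = (425046 − 1484·(208544/48401))/840970 = 24095/48401.
At d = 5: f̂ = (208544/48401)·(1) + (24095/48401)·(125) = 3220419/48401.

f̂ = 66.5362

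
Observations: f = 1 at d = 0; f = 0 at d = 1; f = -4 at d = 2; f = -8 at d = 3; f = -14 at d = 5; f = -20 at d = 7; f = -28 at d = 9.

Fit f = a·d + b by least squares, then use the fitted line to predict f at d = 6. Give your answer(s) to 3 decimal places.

Sums needed: Σd·d = 169, Σd = 27, Σ1 = 7.
For Xᵀf: Σd·f = -494, Σf = -73.
XᵀX·[a, b]ᵀ = Xᵀf becomes [[169, 27]; [27, 7]]·[a, b]ᵀ = [-494, -73]ᵀ.
det = 169·7 − 27² = 454.
a = ((-494)·7 − 27·(-73))/454 = -1487/454; b = (169·(-73) − 27·(-494))/454 = 1001/454.
At d = 6: f̂ = (-1487/454)·(6) + (1001/454)·(1) = -7921/454.

f̂ = -17.447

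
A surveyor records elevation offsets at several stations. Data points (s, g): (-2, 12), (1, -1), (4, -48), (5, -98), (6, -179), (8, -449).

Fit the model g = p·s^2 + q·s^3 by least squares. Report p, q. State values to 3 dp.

p = 1.125, q = -1.017

AᵀA·[p, q]ᵀ = Aᵀg reads: 6290·p + 44662·q = -38351;  44662·p + 328586·q = -283971.
(Σs^2·s^2 = 6290, Σs^2·s^3 = 44662, Σs^3·s^3 = 328586, Σs^2·g = -38351, Σs^3·g = -283971.)
Determinant 6290·328586 − 44662² = 72111696.
p = ((-38351)·328586 − 44662·(-283971))/72111696 = 20277779/18027924; q = (6290·(-283971) − 44662·(-38351))/72111696 = -18336307/18027924.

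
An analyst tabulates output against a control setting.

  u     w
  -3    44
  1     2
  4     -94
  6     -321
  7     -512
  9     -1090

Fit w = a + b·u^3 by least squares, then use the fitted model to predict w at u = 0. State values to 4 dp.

ŵ = 2.9371

Normal-equation sums: Σ1 = 6, Σu^3 = 1326, Σu^3·u^3 = 700572.
For Xᵀw: Σw = -1971, Σu^3·w = -1046764.
Normal equations: [[6, 1326]; [1326, 700572]]·[a, b]ᵀ = [-1971, -1046764]ᵀ.
Δ = 6·700572 − 1326² = 2445156.
a = ((-1971)·700572 − 1326·(-1046764))/2445156 = 598471/203763; b = (6·(-1046764) − 1326·(-1971))/2445156 = -611173/407526.
At u = 0: ŵ = (598471/203763)·(1) + (-611173/407526)·(0) = 598471/203763.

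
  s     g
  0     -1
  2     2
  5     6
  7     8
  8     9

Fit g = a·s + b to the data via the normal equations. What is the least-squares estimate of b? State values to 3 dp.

The normal system AᵀA·[a, b]ᵀ = Aᵀg is [[142, 22]; [22, 5]]·[a, b]ᵀ = [162, 24]ᵀ.
Determinant 142·5 − 22² = 226.
a = (162·5 − 22·24)/226 = 141/113; b = (142·24 − 22·162)/226 = -78/113.

b = -0.690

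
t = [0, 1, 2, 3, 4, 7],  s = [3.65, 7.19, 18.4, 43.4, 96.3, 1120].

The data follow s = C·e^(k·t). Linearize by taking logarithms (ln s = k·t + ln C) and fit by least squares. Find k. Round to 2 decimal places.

k = 0.83

Taking logs, ln s = k·t + ln C, so regress ln s on t.
Sums: Σt = 17.0000, Σ(t)² = 79.0000, Σln s = 21.5388, Σt·ln s = 86.5262.
Normal system: [[79.0000, 17.0000]; [17.0000, 6]]·[k, ln C]ᵀ = [86.5262, 21.5388]ᵀ.
Δ = 79.0000·6 − (17.0000)² = 185.0000; k = (86.5262·6 − 17.0000·21.5388)/185.0000 = 0.82702, ln C = (79.0000·21.5388 − 17.0000·86.5262)/185.0000 = 1.24658.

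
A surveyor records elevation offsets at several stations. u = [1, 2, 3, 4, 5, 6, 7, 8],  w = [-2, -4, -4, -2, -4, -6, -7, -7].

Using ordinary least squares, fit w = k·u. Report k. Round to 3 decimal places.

k = -0.936

The normal equations are: 204·k = -191.
(Σu·u = 204, Σu·w = -191.)
k = (-191)/204 = -0.936275.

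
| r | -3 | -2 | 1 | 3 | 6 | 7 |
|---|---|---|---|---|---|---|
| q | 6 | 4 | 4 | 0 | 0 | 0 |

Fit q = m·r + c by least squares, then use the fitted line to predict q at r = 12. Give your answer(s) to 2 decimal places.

Normal-equation sums: Σr·r = 108, Σr = 12, Σ1 = 6.
Moment sums: Σr·q = -22, Σq = 14.
So XᵀX·[m, c]ᵀ = Xᵀq: [[108, 12]; [12, 6]]·[m, c]ᵀ = [-22, 14]ᵀ.
det = 108·6 − 12² = 504.
m = ((-22)·6 − 12·14)/504 = -25/42; c = (108·14 − 12·(-22))/504 = 74/21.
At r = 12: q̂ = (-25/42)·(12) + (74/21)·(1) = -76/21.

q̂ = -3.62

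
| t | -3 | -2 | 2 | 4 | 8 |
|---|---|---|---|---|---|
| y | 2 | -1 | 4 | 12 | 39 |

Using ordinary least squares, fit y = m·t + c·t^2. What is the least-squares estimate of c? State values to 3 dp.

The normal equations are: 97·m + 549·c = 364;  549·m + 4465·c = 2718.
(Σt·t = 97, Σt·t^2 = 549, Σt^2·t^2 = 4465, Σt·y = 364, Σt^2·y = 2718.)
Determinant 97·4465 − 549² = 131704.
m = (364·4465 − 549·2718)/131704 = 66539/65852; c = (97·2718 − 549·364)/131704 = 31905/65852.

c = 0.484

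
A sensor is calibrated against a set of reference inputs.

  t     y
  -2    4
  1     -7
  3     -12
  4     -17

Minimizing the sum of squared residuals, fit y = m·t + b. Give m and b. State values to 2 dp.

m = -3.38, b = -2.93

From the data, Σt·t = 30, Σt = 6, Σ1 = 4.
And Σt·y = -119, Σy = -32.
Δ = 30·4 − 6² = 84.
m = ((-119)·4 − 6·(-32))/84 = -71/21; b = (30·(-32) − 6·(-119))/84 = -41/14.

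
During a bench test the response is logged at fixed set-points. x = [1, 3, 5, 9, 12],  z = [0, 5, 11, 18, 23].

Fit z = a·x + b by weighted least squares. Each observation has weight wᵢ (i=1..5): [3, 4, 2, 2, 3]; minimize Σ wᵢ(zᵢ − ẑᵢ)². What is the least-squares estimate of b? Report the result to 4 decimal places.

Setting ∂/∂a … = 0 gives: 683·a + 79·b = 1322;  79·a + 14·b = 147.
Determinant 683·14 − 79² = 3321.
a = (1322·14 − 79·147)/3321 = 6895/3321; b = (683·147 − 79·1322)/3321 = -4037/3321.

b = -1.2156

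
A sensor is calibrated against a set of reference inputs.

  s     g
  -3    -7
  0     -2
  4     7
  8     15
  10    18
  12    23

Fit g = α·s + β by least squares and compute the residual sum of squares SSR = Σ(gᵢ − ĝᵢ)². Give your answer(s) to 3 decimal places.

Normal-equation sums: Σs·s = 333, Σs = 31, Σ1 = 6.
For Mᵀg: Σs·g = 625, Σg = 54.
Normal equations: [[333, 31]; [31, 6]]·[α, β]ᵀ = [625, 54]ᵀ.
det = 333·6 − 31² = 1037.
α = (625·6 − 31·54)/1037 = 2076/1037; β = (333·54 − 31·625)/1037 = -1393/1037.
Residuals: 362/1037, -681/1037, 348/1037, 20/61, -701/1037, 332/1037; SSR = 1382/1037.

SSR = 1.333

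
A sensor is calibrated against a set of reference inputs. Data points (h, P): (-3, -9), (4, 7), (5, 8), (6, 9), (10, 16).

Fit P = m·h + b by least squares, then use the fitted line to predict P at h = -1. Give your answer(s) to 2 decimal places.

MᵀM·[m, b]ᵀ = MᵀP reads: 186·m + 22·b = 309;  22·m + 5·b = 31.
det = 186·5 − 22² = 446.
m = (309·5 − 22·31)/446 = 863/446; b = (186·31 − 22·309)/446 = -516/223.
At h = -1: P̂ = (863/446)·(-1) + (-516/223)·(1) = -1895/446.

P̂ = -4.25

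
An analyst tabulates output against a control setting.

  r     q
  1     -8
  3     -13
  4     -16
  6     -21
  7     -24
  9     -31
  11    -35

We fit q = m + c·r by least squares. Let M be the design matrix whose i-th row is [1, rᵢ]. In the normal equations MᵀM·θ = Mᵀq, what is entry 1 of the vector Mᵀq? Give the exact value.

-148

Entry 1 ↔ basis 1, so (Mᵀq)_{1} = Σᵢ qᵢ = (1)·(-8) + (1)·(-13) + (1)·(-16) + (1)·(-21) + (1)·(-24) + (1)·(-31) + (1)·(-35) = -148.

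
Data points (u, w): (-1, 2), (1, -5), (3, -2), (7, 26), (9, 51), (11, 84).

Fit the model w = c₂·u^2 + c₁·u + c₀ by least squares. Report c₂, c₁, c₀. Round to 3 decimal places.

Normal-equation sums: Σu^2·u^2 = 23686, Σu^2·u = 2430, Σu^2 = 262, Σu·u = 262, Σu = 30, Σ1 = 6.
Right-hand side: Σu^2·w = 15548, Σu·w = 1552, Σw = 156.
Normal equations: [[23686, 2430, 262]; [2430, 262, 30]; [262, 30, 6]]·[c₂, c₁, c₀]ᵀ = [15548, 1552, 156]ᵀ.
Row-reducing yields c₂ = 381/392, c₁ = -277/98, c₀ = -905/392.

c₂ = 0.972, c₁ = -2.827, c₀ = -2.309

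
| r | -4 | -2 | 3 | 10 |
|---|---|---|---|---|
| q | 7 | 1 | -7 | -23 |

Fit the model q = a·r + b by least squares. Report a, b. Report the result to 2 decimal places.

Sums needed: Σr·r = 129, Σr = 7, Σ1 = 4.
Moment sums: Σr·q = -281, Σq = -22.
Normal equations: [[129, 7]; [7, 4]]·[a, b]ᵀ = [-281, -22]ᵀ.
Eliminating b: 4·(row 1) − 7·(row 2) gives 467·a = 4·(-281) − 7·(-22) = -970, so a = -970/467.
Then b = ((-22) − 7·(-970/467))/4 = -871/467.

a = -2.08, b = -1.87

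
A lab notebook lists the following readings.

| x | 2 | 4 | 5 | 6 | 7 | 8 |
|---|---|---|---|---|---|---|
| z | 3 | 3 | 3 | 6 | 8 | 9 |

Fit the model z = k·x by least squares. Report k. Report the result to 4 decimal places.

k = 1.0155

From the data, Σx·x = 194.
Right-hand side: Σx·z = 197.
Hence k = 197 / 194 ≈ 1.01546.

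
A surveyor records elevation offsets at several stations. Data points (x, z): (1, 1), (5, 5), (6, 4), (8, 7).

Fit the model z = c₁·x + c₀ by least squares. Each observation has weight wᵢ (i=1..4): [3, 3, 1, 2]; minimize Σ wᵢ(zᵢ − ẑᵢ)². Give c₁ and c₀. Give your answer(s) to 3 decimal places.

MᵀWM·[c₁, c₀]ᵀ = MᵀWz reads: 242·c₁ + 40·c₀ = 214;  40·c₁ + 9·c₀ = 36.
Δ = 242·9 − 40² = 578.
c₁ = (214·9 − 40·36)/578 = 243/289; c₀ = (242·36 − 40·214)/578 = 76/289.

c₁ = 0.841, c₀ = 0.263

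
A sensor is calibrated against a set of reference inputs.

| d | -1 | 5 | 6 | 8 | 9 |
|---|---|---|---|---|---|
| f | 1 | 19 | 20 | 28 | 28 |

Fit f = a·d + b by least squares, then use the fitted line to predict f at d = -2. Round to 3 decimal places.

f̂ = -1.549

Setting ∂/∂a … = 0 gives: 207·a + 27·b = 690;  27·a + 5·b = 96.
(Σd·d = 207, Σd = 27, Σ1 = 5, Σd·f = 690, Σf = 96.)
Δ = 207·5 − 27² = 306.
a = (690·5 − 27·96)/306 = 143/51; b = (207·96 − 27·690)/306 = 69/17.
At d = -2: f̂ = (143/51)·(-2) + (69/17)·(1) = -79/51.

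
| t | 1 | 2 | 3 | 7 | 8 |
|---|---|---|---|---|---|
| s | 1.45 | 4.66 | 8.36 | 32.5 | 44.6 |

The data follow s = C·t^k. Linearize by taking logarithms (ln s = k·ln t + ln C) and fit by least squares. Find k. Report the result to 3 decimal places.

k = 1.620

With ln sᵢ as the transformed response and ln tᵢ as the regressor:
Σln t = 5.8171, Σ(ln t)² = 9.7980, Σln s = 11.3130, Σln t·ln s = 18.0710.
Equations: 9.7980·k + 5.8171·ln C = 18.0710;  5.8171·k + 5·ln C = 11.3130.
Δ = 9.7980·5 − (5.8171)² = 15.1514; k = (18.0710·5 − 5.8171·11.3130)/15.1514 = 1.62003, ln C = (9.7980·11.3130 − 5.8171·18.0710)/15.1514 = 0.37782.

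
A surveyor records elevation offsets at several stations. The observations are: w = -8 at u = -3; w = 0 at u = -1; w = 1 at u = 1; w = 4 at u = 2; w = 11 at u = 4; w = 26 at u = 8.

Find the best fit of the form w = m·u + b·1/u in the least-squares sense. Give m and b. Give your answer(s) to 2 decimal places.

m = 3.19, b = -3.07

Compute the Gram sums: Σu·u = 95, Σu·1/u = 6, Σ1/u·1/u = 1405/576.
And Σu·w = 285, Σ1/u·w = 35/3.
Normal equations: [[95, 6]; [6, 1405/576]]·[m, b]ᵀ = [285, 35/3]ᵀ.
Determinant 95·(1405/576) − 6² = 112739/576.
m = (285·(1405/576) − 6·(35/3))/(112739/576) = 360105/112739; b = (95·(35/3) − 6·285)/(112739/576) = -346560/112739.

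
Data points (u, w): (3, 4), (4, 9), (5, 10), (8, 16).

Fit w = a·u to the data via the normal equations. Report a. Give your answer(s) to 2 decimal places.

The normal equations are: 114·a = 226.
(Σu·u = 114, Σu·w = 226.)
a = 226/114 = 1.98246.

a = 1.98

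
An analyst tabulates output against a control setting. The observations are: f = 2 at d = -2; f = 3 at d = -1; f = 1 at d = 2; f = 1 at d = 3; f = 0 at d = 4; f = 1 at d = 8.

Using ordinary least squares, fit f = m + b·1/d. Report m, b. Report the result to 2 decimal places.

Sums needed: Σ1 = 6, Σ1/d = -7/24, Σ1/d·1/d = 973/576.
Moment sums: Σf = 8, Σ1/d·f = -73/24.
Determinant 6·(973/576) − (-7/24)² = 5789/576.
m = (8·(973/576) − (-7/24)·(-73/24))/(5789/576) = 1039/827; b = (6·(-73/24) − (-7/24)·8)/(5789/576) = -9168/5789.

m = 1.26, b = -1.58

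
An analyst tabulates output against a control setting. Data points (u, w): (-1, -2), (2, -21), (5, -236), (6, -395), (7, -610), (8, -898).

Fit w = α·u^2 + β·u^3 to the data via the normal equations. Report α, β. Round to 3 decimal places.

α = -1.800, β = -1.527

Setting ∂/∂α … = 0 gives: 8435·α + 60507·β = -107568;  60507·α + 442139·β = -783992.
Determinant 8435·442139 − 60507² = 68345416.
α = ((-107568)·442139 − 60507·(-783992))/68345416 = -15375501/8543177; β = (8435·(-783992) − 60507·(-107568))/68345416 = -13044443/8543177.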